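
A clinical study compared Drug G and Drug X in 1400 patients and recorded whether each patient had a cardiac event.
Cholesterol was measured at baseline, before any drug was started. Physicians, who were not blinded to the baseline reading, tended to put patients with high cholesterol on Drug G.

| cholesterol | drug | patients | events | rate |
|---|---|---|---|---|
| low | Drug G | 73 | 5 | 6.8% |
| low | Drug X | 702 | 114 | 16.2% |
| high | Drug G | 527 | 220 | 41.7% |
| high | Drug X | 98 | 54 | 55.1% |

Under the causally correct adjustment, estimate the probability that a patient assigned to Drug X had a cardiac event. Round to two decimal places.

Here cholesterol is a common cause — it drives both which drug a case falls under and the outcome. The crude comparison mixes populations; the stratum-specific rates are the causally relevant ones.
Standardising Drug X to the population cholesterol mix: 0.554·114/702 + 0.446·54/98 = 0.336.

0.34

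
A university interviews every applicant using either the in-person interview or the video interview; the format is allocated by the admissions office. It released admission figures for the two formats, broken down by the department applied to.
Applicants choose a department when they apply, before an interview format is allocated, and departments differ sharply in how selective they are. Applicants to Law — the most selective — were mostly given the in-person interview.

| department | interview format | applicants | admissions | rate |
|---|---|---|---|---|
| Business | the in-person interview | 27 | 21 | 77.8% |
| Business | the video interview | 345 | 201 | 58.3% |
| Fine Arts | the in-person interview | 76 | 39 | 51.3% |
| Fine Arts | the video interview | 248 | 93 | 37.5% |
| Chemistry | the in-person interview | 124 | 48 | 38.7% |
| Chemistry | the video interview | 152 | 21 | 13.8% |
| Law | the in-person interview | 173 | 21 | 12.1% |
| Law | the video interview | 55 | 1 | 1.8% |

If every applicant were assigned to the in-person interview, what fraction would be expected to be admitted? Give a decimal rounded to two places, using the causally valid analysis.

0.49

Department differs across interview formats for reasons unrelated to any effect of the interview format itself, and it separately predicts the outcome — a classic confounder. We must compare within department levels.
Standardising the in-person interview to the population department mix: 0.310·21/27 + 0.270·39/76 + 0.230·48/124 + 0.190·21/173 = 0.492.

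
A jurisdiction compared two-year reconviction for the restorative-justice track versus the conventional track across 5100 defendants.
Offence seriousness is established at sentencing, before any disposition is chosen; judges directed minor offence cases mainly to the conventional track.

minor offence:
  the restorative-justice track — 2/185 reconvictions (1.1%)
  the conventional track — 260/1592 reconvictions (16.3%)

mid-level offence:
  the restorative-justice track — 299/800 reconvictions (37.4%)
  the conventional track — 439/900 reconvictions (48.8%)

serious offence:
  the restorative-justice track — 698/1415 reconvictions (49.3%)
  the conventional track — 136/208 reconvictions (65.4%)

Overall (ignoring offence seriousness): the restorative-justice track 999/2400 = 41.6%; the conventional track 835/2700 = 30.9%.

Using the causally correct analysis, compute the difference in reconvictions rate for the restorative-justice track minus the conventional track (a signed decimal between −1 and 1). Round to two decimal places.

-0.14

the restorative-justice track is lower inside every offence seriousness stratum but the conventional track is lower in aggregate. Whether to stratify depends on how offence seriousness relates to the disposition.
Here offence seriousness is a common cause — it drives both which disposition a case falls under and the outcome. The crude comparison mixes populations; the stratum-specific rates are the causally relevant ones.
Adjusting over the population distribution of offence seriousness: 0.348·(0.011−0.163) + 0.333·(0.374−0.488) + 0.318·(0.493−0.654) = -0.142.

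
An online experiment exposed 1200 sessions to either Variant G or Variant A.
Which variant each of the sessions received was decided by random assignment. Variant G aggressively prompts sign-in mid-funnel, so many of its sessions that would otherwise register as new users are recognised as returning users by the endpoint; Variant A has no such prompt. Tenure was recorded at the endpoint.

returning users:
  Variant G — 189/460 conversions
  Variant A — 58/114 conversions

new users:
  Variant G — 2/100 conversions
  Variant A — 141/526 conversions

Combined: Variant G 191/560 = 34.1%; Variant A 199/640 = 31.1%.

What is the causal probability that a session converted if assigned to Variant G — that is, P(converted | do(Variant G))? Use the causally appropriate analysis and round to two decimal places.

Variant A is higher inside every user tenure stratum but Variant G is higher in aggregate. Whether to stratify depends on how user tenure relates to the variant.
User tenure is downstream of the variant. One should not condition on a consequence of treatment, so the overall rates are the right comparison.
So P(outcome | do(Variant G)) is just the pooled rate for Variant G: 191/560 = 0.341.

0.34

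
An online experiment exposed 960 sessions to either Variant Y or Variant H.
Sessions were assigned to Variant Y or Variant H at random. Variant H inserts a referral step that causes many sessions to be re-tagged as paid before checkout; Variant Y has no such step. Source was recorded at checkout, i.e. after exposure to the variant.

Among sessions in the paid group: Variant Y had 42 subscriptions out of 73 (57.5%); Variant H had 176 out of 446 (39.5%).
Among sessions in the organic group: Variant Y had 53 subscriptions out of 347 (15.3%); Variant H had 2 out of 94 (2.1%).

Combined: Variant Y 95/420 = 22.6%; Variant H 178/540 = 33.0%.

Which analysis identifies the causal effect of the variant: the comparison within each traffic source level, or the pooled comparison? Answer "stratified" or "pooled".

pooled

The stratified and pooled comparisons disagree (Variant Y wins within each traffic source; Variant H wins overall), so the answer turns on the causal role of traffic source.
The distribution of traffic source is itself part of what the variant does — it is an intermediate outcome. Holding it fixed would remove that part of the effect; the total effect is the pooled difference.
Pooled: Variant Y 22.6% vs Variant H 33.0%; Variant H is higher overall.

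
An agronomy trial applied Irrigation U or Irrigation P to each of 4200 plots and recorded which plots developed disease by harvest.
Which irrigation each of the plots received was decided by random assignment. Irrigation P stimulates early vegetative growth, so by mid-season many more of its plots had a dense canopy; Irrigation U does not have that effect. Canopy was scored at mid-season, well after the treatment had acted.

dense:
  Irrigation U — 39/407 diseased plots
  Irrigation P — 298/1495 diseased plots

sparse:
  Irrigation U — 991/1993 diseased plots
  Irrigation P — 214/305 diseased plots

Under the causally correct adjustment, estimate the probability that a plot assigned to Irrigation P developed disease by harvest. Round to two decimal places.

The distribution of mid-season canopy is itself part of what the irrigation does — it is an intermediate outcome. Holding it fixed would remove that part of the effect; the total effect is the pooled difference.
So P(outcome | do(Irrigation P)) is just the pooled rate for Irrigation P: 512/1800 = 0.284.

0.28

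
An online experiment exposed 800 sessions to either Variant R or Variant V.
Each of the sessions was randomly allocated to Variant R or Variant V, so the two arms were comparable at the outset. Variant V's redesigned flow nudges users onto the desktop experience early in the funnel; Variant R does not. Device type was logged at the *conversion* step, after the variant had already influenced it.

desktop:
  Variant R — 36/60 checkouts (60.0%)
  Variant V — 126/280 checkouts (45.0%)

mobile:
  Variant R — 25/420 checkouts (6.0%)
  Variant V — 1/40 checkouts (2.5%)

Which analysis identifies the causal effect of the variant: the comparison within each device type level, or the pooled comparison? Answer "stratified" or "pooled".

The device type-specific comparison favours Variant R throughout, but the pooled figures favour Variant V. The question is whether to condition on device type.
Stratifying would compare variants among sessions the variants themselves sorted into device type groups — a form of selection on an intermediate. The unconditioned pooled rates give the total causal effect.
Pooled: Variant R 12.7% vs Variant V 39.7%; Variant V is higher overall.

pooled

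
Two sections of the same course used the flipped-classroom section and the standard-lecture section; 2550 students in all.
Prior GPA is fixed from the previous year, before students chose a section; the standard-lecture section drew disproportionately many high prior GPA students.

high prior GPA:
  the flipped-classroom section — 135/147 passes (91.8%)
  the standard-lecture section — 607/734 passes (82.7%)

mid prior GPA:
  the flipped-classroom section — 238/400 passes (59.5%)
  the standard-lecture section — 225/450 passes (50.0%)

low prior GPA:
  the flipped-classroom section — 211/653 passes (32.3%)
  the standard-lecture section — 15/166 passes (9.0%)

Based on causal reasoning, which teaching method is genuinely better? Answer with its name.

the flipped-classroom section

The stratified and pooled comparisons disagree (the flipped-classroom section wins within each prior GPA band; the standard-lecture section wins overall), so the answer turns on the causal role of prior GPA band.
Here prior GPA band is a common cause — it drives both which teaching method a case falls under and the outcome. The crude comparison mixes populations; the stratum-specific rates are the causally relevant ones.
Within each level — high prior GPA: 91.8% vs 82.7%; mid prior GPA: 59.5% vs 50.0%; low prior GPA: 32.3% vs 9.0% — the flipped-classroom section is higher every time.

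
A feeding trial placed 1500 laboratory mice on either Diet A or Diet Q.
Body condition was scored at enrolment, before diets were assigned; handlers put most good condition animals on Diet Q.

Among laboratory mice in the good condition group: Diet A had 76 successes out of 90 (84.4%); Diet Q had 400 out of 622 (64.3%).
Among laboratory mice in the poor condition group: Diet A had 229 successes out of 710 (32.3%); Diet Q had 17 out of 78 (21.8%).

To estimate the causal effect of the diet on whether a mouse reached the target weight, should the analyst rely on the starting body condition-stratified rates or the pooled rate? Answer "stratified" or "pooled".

The starting body condition-specific comparison favours Diet A throughout, but the pooled figures favour Diet Q. The question is whether to condition on starting body condition.
Since starting body condition is a pre-existing factor (not a product of the diet) and it affects the outcome on its own, it is a confounder. The stratified rates, not the pooled rate, identify the causal effect.
Within each level — good condition: 84.4% vs 64.3%; poor condition: 32.3% vs 21.8% — Diet A is higher every time.

stratified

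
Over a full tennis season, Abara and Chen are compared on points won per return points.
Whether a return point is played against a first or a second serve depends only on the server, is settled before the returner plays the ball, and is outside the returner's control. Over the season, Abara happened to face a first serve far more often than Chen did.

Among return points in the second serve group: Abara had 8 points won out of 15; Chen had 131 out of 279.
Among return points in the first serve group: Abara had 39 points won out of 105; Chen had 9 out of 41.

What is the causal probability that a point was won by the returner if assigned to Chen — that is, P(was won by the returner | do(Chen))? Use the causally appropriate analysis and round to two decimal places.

0.39

Abara is higher inside every serve type stratum but Chen is higher in aggregate. Whether to stratify depends on how serve type relates to the player.
Here serve type is a common cause — it drives both which player a case falls under and the outcome. The crude comparison mixes populations; the stratum-specific rates are the causally relevant ones.
Standardising Chen to the population serve type mix: 0.668·131/279 + 0.332·9/41 = 0.387.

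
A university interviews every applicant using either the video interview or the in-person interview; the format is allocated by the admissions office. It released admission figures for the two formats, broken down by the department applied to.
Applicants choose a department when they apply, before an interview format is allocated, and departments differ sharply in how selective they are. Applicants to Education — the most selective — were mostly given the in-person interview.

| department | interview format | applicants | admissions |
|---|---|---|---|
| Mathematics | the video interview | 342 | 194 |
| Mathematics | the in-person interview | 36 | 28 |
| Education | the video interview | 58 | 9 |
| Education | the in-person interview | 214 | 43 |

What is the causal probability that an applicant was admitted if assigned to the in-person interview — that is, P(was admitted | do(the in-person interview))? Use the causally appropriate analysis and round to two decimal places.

0.54

the in-person interview is higher inside every department stratum but the video interview is higher in aggregate. Whether to stratify depends on how department relates to the interview format.
The imbalance in department arose from how applicants were allocated, not from anything the interview format did; and department independently affects the outcome. The pooled gap is confounded — condition on department.
Standardising the in-person interview to the population department mix: 0.582·28/36 + 0.418·43/214 = 0.536.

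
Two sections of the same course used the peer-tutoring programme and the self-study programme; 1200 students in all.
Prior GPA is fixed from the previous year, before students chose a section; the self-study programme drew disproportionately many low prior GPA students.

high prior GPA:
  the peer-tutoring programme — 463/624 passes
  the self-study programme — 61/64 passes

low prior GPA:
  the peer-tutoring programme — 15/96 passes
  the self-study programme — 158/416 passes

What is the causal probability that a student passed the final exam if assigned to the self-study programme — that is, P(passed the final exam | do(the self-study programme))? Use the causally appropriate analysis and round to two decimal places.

The prior GPA band-specific comparison favours the self-study programme throughout, but the pooled figures favour the peer-tutoring programme. The question is whether to condition on prior GPA band.
Since prior GPA band is a pre-existing factor (not a product of the teaching method) and it affects the outcome on its own, it is a confounder. The stratified rates, not the pooled rate, identify the causal effect.
Standardising the self-study programme to the population prior GPA band mix: 0.573·61/64 + 0.427·158/416 = 0.709.

0.71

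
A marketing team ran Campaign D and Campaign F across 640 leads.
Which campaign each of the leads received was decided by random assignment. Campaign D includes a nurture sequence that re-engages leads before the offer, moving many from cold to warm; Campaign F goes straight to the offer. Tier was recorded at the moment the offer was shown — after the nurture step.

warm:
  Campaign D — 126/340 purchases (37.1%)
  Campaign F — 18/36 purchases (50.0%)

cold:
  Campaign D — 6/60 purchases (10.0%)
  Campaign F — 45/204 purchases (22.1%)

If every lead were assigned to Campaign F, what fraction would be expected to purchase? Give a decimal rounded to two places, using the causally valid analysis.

0.26

The distribution of engagement tier is itself part of what the campaign does — it is an intermediate outcome. Holding it fixed would remove that part of the effect; the total effect is the pooled difference.
So P(outcome | do(Campaign F)) is just the pooled rate for Campaign F: 63/240 = 0.263.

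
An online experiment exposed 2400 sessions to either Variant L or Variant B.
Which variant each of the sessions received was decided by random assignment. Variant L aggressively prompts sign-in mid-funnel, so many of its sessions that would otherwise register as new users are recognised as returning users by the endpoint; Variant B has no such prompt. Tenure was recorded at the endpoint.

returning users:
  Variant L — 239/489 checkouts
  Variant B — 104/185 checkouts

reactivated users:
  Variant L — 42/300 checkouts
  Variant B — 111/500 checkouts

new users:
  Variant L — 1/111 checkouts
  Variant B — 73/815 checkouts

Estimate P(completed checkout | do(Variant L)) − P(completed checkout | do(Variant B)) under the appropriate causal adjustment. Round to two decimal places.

+0.12

The user tenure-specific comparison favours Variant B throughout, but the pooled figures favour Variant L. The question is whether to condition on user tenure.
The distribution of user tenure is itself part of what the variant does — it is an intermediate outcome. Holding it fixed would remove that part of the effect; the total effect is the pooled difference.
The causal difference is the pooled difference: 0.313 − 0.192 = +0.121.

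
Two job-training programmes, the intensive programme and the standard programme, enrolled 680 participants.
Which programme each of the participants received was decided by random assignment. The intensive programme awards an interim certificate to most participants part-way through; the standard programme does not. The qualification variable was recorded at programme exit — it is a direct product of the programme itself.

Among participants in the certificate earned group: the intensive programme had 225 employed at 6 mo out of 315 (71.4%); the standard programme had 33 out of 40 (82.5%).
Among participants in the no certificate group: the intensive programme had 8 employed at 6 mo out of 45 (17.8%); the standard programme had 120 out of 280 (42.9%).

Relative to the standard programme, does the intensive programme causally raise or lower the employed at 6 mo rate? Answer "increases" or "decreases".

Because the programme influences qualification attained during the programme, qualification attained during the programme is a post-treatment mediator, not a confounder. Stratifying on it would bias the estimate; the causal effect is the crude pooled difference.
Pooled: the intensive programme 64.7% vs the standard programme 47.8%; the intensive programme is higher overall.

increases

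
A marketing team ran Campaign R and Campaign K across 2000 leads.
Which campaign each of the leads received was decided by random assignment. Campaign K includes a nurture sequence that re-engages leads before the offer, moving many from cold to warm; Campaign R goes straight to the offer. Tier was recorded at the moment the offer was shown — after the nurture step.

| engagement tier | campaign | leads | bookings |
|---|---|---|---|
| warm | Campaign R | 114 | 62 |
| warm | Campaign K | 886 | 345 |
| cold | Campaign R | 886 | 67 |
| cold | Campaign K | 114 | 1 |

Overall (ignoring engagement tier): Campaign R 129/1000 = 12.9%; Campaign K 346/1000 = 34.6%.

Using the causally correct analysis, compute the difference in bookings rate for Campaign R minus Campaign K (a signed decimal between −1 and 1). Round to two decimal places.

The stratified and pooled comparisons disagree (Campaign R wins within each engagement tier; Campaign K wins overall), so the answer turns on the causal role of engagement tier.
Engagement tier is recorded after the campaign and is itself shifted by it — it sits on the causal path from campaign to outcome. Conditioning on a mediator would strip out part of the effect we want; the pooled comparison gives the total causal effect.
The causal difference is the pooled difference: 0.129 − 0.346 = -0.217.

-0.22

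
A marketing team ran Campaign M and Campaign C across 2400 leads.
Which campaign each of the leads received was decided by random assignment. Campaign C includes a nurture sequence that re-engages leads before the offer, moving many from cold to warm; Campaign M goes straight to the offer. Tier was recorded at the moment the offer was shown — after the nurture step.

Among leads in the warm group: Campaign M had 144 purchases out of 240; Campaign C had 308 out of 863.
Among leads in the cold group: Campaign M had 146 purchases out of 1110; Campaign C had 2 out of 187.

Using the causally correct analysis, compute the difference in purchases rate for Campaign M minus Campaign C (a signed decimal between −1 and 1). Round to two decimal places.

-0.08

Campaign M is higher inside every engagement tier stratum but Campaign C is higher in aggregate. Whether to stratify depends on how engagement tier relates to the campaign.
Engagement tier is downstream of the campaign. One should not condition on a consequence of treatment, so the overall rates are the right comparison.
The causal difference is the pooled difference: 0.215 − 0.295 = -0.080.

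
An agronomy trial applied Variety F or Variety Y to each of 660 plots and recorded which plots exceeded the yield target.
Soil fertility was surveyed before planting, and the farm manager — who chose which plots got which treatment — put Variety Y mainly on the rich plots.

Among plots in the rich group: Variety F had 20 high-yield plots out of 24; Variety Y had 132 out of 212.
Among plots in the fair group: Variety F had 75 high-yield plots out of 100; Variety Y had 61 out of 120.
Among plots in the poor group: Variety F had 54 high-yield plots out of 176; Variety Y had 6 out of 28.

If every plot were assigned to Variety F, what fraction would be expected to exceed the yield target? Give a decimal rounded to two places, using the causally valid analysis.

0.64

The stratified and pooled comparisons disagree (Variety F wins within each soil fertility; Variety Y wins overall), so the answer turns on the causal role of soil fertility.
Soil fertility is set before the variety has any effect — it is not caused by the variety — and it independently drives the outcome. That makes it a confounder, so the causal comparison is within soil fertility levels.
Standardising Variety F to the population soil fertility mix: 0.358·20/24 + 0.333·75/100 + 0.309·54/176 = 0.643.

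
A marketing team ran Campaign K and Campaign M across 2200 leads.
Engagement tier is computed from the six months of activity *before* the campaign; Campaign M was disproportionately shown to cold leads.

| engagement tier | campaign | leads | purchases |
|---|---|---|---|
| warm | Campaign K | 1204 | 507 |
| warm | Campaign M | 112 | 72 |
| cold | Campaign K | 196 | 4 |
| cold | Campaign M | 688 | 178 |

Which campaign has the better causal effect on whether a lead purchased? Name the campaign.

Campaign M

Within every engagement tier level Campaign M has the higher rate, yet pooled Campaign K does — Simpson's reversal.
Nothing the campaign does changes engagement tier; the imbalance is an allocation artefact. With engagement tier also predicting the outcome, the pooled figure is confounded, and the within-stratum comparison is the causal one.
Within each level — warm: 42.1% vs 64.3%; cold: 2.0% vs 25.9% — Campaign M is higher every time.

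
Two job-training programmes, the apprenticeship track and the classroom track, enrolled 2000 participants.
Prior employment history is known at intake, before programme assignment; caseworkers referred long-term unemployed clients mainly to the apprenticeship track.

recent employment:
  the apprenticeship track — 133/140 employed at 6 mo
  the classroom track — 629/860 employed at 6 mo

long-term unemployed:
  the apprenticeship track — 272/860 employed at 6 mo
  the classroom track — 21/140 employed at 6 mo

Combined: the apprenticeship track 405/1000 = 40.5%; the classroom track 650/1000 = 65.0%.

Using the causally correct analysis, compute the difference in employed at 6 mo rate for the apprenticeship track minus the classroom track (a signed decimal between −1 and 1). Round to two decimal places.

+0.19

Prior employment history satisfies the back-door criterion: it is not a descendant of the programme, and it blocks the spurious path from programme to outcome. Adjusting for it (i.e., using the within-prior employment history rates) gives the causal effect.
Adjusting over the population distribution of prior employment history: 0.500·(0.950−0.731) + 0.500·(0.316−0.150) = +0.192.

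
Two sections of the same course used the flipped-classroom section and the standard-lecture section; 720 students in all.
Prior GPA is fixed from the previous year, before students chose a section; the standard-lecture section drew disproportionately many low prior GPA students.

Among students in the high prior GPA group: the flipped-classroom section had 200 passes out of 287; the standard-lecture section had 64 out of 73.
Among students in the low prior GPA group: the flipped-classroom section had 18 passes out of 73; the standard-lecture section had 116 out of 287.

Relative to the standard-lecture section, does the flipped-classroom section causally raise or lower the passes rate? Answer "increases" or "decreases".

The stratified and pooled comparisons disagree (the standard-lecture section wins within each prior GPA band; the flipped-classroom section wins overall), so the answer turns on the causal role of prior GPA band.
Prior GPA band satisfies the back-door criterion: it is not a descendant of the teaching method, and it blocks the spurious path from teaching method to outcome. Adjusting for it (i.e., using the within-prior GPA band rates) gives the causal effect.
Within each level — high prior GPA: 69.7% vs 87.7%; low prior GPA: 24.7% vs 40.4% — the standard-lecture section is higher every time.

decreases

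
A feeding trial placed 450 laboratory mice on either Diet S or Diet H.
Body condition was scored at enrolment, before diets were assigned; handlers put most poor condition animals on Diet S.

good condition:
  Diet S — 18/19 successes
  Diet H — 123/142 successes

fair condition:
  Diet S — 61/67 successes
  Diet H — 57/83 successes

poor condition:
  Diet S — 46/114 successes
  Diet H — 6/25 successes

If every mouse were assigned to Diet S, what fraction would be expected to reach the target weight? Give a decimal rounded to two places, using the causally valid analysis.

Since starting body condition is a pre-existing factor (not a product of the diet) and it affects the outcome on its own, it is a confounder. The stratified rates, not the pooled rate, identify the causal effect.
Standardising Diet S to the population starting body condition mix: 0.358·18/19 + 0.333·61/67 + 0.309·46/114 = 0.767.

0.77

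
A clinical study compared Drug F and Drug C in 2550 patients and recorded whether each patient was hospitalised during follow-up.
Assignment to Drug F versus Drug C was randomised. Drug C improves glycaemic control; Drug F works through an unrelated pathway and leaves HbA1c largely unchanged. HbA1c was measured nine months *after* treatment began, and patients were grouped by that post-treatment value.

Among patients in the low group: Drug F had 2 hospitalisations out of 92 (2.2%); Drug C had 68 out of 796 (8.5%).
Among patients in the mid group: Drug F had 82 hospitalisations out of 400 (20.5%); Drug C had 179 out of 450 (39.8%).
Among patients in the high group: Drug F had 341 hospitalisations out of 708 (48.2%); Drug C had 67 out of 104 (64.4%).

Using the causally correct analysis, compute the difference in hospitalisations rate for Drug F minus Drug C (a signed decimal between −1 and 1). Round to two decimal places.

+0.12

The stratified and pooled comparisons disagree (Drug F wins within each HbA1c; Drug C wins overall), so the answer turns on the causal role of HbA1c.
Because the drug influences HbA1c, HbA1c is a post-treatment mediator, not a confounder. Stratifying on it would bias the estimate; the causal effect is the crude pooled difference.
The causal difference is the pooled difference: 0.354 − 0.233 = +0.122.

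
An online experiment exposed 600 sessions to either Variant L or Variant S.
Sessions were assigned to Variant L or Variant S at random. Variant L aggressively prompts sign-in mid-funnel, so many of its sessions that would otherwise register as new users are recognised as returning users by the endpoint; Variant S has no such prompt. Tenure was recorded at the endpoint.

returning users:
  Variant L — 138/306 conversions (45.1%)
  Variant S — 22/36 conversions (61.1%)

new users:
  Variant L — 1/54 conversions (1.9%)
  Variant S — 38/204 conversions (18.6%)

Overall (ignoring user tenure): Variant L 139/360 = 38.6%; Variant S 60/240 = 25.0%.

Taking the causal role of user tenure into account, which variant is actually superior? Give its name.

User tenure is recorded after the variant and is itself shifted by it — it sits on the causal path from variant to outcome. Conditioning on a mediator would strip out part of the effect we want; the pooled comparison gives the total causal effect.
Pooled: Variant L 38.6% vs Variant S 25.0%; Variant L is higher overall.

Variant L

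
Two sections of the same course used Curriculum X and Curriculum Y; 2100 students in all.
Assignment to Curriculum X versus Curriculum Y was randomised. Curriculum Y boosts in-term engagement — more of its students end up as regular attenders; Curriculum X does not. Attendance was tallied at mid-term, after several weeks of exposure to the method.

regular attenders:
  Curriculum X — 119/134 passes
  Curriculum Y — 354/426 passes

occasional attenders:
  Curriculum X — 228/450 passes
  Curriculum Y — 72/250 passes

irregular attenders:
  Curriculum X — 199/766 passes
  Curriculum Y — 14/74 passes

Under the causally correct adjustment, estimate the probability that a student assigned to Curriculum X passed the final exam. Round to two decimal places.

Mid-term attendance is downstream of the teaching method. One should not condition on a consequence of treatment, so the overall rates are the right comparison.
So P(outcome | do(Curriculum X)) is just the pooled rate for Curriculum X: 546/1350 = 0.404.

0.40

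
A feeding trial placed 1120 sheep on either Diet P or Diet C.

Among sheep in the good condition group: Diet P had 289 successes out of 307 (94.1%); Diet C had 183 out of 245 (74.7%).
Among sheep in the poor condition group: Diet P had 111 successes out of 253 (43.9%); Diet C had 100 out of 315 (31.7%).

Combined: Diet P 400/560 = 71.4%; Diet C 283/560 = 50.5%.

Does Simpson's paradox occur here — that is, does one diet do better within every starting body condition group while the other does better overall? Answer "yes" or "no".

Within each starting body condition level (good condition 94.1% vs 74.7%; poor condition 43.9% vs 31.7%), Diet P has the higher rate every time. Pooled: 71.4% vs 50.5% — Diet P has the higher rate overall. They agree.

no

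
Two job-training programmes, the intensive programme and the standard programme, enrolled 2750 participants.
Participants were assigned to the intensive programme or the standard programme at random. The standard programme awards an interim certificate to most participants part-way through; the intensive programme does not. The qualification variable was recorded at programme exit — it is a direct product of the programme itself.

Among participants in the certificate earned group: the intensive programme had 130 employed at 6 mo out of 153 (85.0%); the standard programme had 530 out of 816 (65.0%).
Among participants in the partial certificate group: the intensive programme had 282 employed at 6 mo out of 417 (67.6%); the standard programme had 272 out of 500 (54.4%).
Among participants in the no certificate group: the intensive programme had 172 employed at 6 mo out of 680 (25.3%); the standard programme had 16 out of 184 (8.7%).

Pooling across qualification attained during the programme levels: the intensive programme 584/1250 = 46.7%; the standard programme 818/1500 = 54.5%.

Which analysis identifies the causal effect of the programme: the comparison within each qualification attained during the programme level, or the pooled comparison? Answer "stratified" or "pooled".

Because the programme influences qualification attained during the programme, qualification attained during the programme is a post-treatment mediator, not a confounder. Stratifying on it would bias the estimate; the causal effect is the crude pooled difference.
Pooled: the intensive programme 46.7% vs the standard programme 54.5%; the standard programme is higher overall.

pooled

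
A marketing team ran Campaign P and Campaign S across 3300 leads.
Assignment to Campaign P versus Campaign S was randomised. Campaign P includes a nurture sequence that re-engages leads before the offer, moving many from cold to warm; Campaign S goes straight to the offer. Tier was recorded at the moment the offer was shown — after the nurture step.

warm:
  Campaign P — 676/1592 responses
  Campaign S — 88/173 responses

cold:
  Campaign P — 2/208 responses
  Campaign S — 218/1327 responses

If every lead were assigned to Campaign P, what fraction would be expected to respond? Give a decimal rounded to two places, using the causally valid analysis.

Engagement tier lies on the pathway campaign → engagement tier → outcome, so adjusting for it blocks the indirect effect. For the total causal effect of campaign, use the unadjusted pooled rates.
So P(outcome | do(Campaign P)) is just the pooled rate for Campaign P: 678/1800 = 0.377.

0.38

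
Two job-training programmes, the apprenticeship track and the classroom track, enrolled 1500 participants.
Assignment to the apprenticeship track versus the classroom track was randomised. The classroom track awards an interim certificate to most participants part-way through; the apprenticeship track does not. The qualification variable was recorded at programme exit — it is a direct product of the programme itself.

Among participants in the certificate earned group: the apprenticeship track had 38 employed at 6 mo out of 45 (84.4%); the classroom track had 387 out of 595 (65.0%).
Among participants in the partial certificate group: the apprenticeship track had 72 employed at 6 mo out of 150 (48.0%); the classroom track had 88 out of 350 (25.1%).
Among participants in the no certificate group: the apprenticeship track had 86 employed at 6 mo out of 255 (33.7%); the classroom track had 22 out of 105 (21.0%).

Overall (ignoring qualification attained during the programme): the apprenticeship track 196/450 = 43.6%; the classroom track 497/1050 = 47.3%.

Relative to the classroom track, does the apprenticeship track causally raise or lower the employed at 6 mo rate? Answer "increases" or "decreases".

The stratified and pooled comparisons disagree (the apprenticeship track wins within each qualification attained during the programme; the classroom track wins overall), so the answer turns on the causal role of qualification attained during the programme.
Qualification attained during the programme is downstream of the programme. One should not condition on a consequence of treatment, so the overall rates are the right comparison.
Pooled: the apprenticeship track 43.6% vs the classroom track 47.3%; the classroom track is higher overall.

decreases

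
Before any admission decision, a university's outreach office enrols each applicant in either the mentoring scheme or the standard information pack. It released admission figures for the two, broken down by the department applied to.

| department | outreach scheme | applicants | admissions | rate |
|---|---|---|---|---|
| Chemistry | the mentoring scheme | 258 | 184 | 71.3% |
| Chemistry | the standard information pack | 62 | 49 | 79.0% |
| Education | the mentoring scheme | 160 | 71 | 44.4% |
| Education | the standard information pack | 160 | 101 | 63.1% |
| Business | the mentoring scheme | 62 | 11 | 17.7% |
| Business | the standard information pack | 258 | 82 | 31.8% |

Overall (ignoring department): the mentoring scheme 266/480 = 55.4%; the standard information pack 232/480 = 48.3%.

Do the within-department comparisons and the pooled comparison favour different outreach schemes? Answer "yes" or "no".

yes

Within each department level (Chemistry 71.3% vs 79.0%; Education 44.4% vs 63.1%; Business 17.7% vs 31.8%), the standard information pack has the higher rate every time. Pooled: 55.4% vs 48.3% — the mentoring scheme has the higher rate overall. The two comparisons disagree.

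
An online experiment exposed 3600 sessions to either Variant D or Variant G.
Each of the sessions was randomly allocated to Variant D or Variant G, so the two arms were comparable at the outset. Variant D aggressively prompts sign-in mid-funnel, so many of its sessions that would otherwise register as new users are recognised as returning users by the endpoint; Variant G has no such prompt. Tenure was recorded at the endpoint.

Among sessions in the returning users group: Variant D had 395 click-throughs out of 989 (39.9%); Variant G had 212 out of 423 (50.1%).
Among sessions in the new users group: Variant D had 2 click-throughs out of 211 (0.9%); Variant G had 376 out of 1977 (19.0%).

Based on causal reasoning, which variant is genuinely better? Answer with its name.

User tenure lies on the pathway variant → user tenure → outcome, so adjusting for it blocks the indirect effect. For the total causal effect of variant, use the unadjusted pooled rates.
Pooled: Variant D 33.1% vs Variant G 24.5%; Variant D is higher overall.

Variant D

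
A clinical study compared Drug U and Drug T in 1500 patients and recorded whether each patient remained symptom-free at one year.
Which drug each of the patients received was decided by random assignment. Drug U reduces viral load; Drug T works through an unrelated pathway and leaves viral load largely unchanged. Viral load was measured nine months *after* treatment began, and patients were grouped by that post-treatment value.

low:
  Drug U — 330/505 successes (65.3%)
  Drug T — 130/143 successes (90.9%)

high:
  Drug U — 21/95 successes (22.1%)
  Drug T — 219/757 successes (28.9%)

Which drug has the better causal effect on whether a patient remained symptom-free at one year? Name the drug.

Drug U

Drug T is higher inside every viral load stratum but Drug U is higher in aggregate. Whether to stratify depends on how viral load relates to the drug.
Because the drug influences viral load, viral load is a post-treatment mediator, not a confounder. Stratifying on it would bias the estimate; the causal effect is the crude pooled difference.
Pooled: Drug U 58.5% vs Drug T 38.8%; Drug U is higher overall.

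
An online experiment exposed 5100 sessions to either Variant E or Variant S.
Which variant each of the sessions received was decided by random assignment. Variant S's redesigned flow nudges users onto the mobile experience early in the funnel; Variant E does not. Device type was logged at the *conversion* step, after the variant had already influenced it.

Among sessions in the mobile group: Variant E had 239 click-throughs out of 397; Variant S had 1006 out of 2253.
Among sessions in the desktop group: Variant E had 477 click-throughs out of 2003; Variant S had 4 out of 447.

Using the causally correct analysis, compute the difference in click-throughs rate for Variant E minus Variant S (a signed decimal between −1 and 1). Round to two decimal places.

-0.08

The device type-specific comparison favours Variant E throughout, but the pooled figures favour Variant S. The question is whether to condition on device type.
Device type is downstream of the variant. One should not condition on a consequence of treatment, so the overall rates are the right comparison.
The causal difference is the pooled difference: 0.298 − 0.374 = -0.076.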